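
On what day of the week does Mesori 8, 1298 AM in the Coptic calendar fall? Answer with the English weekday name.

This is JDN 2299096 (11 August 1582 Gregorian).
JDN 2299096 mod 7 = 2, and JDN 0 was a Monday, so this is a Wednesday.

Wednesday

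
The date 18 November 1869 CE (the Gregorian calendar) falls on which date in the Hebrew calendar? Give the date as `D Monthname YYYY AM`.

14 Kislev 5630 AM

Both dates share Julian Day Number 2404020; in the Hebrew calendar that is 14 Kislev 5630 AM.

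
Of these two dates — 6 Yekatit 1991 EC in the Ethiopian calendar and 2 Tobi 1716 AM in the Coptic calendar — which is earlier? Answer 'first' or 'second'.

Converting both to JDN: 2451223 vs 2451555; the smaller is the first.

first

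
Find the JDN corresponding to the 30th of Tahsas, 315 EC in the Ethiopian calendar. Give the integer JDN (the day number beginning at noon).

Equivalently 27 December 322 (proleptic Gregorian).
JDN 2400001 is 17 November 1858 CE (Gregorian), MJD 0; the target day is −560973 days from there, so JDN = 1839028.

1839028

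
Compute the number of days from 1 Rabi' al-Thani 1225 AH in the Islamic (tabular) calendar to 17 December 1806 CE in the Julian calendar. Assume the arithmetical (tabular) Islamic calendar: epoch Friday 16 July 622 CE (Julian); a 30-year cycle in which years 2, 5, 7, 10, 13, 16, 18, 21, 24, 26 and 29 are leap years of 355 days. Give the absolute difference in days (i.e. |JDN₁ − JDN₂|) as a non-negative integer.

1224

JDN of the first date = 2382274.
JDN of the second date = 2381050.
|2381050 − 2382274| = 1224.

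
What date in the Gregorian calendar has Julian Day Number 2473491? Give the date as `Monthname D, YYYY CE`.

February 1, 2060 CE

Counting from JDN 2299161 = 15 Oct 1582 gives an offset of 174330 days.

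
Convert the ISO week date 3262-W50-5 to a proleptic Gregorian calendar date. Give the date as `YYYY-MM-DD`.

ISO week 1 of 3262 is the week containing the first Thursday of 3262.
Week 50, day 5 (Friday) lands on 3262-12-15.

3262-12-15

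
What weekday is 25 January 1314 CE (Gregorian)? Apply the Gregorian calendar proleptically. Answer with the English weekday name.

Since JDN mod 7 = 3 (0 = Monday), the day is Thursday.

Thursday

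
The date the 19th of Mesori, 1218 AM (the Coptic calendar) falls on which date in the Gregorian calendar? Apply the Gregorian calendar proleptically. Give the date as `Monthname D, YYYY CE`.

August 22, 1502 CE

Julian Day Number of the source date = 2269887.
Converting JDN 2269887 to the Gregorian calendar gives 22 August 1502 CE.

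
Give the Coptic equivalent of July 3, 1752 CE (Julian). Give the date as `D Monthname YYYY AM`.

9 Epip 1468 AM

Both dates share Julian Day Number 2361160; in the Coptic calendar that is 9 Epip 1468 AM.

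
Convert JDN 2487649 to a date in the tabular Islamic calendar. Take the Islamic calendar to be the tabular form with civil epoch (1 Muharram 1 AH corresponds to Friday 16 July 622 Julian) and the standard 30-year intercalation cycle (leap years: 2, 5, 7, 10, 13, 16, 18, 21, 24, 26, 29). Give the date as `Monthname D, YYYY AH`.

Sha'ban 11, 1522 AH

JDN 2487649 is 6 November 2098 in the Gregorian calendar.
In the tabular Islamic calendar that day is Sha'ban 11, 1522 AH.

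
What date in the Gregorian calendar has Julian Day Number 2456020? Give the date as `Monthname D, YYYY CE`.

April 2, 2012 CE

Counting from JDN 2299161 = 15 Oct 1582 gives an offset of 156859 days.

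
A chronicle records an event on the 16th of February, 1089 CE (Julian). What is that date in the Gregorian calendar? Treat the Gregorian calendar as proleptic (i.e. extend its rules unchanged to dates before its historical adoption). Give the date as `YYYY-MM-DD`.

The Julian–Gregorian offset here is 6 days (Julian trailing).
16 February 1089 Julian + 6 days → 22 February 1089 Gregorian.

1089-02-22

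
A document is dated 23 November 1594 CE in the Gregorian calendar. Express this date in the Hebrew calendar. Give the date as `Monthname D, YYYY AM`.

Both dates share Julian Day Number 2303583; in the Hebrew calendar that is 11 Kislev 5355 AM.

Kislev 11, 5355 AM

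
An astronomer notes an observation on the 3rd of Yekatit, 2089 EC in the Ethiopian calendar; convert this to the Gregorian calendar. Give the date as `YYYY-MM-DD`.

Both dates share Julian Day Number 2487015; in the Gregorian calendar that is 10 February 2097 CE.

2097-02-10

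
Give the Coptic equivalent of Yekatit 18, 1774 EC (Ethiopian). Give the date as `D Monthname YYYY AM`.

The source date corresponds to 23 February 1782 in the Gregorian calendar (JDN 2371976).
That day falls on 18 Meshir 1498 AM in the Coptic calendar.

18 Meshir 1498 AM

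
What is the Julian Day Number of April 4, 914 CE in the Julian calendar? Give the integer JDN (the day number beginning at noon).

2054990

Equivalently 9 April 914 (proleptic Gregorian).
JDN 2400001 is 17 November 1858 CE (Gregorian), MJD 0; the target day is −345011 days from there, so JDN = 2054990.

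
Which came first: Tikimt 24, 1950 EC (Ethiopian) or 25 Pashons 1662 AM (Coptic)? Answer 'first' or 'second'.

First date → JDN 2436146; second date → JDN 2431974.
JDN 2431974 < JDN 2436146, so the second date is earlier.

second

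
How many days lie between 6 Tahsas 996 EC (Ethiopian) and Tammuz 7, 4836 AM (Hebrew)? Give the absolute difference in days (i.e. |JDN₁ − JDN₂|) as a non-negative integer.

First date → JDN 2087740; second date → JDN 2114229.
The interval is |2087740 − 2114229| = 26489 days.

26489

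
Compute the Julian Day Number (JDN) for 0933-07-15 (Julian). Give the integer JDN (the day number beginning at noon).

Equivalently 20 July 933 (proleptic Gregorian).
JDN 2451545 is 1 January 2000 CE (Gregorian); the target day is −389513 days from there, so JDN = 2062032.

2062032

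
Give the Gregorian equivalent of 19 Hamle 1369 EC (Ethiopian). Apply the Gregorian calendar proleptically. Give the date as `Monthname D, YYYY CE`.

July 21, 1377 CE

Julian Day Number of the source date = 2224201.
Converting JDN 2224201 to the Gregorian calendar gives 21 July 1377 CE.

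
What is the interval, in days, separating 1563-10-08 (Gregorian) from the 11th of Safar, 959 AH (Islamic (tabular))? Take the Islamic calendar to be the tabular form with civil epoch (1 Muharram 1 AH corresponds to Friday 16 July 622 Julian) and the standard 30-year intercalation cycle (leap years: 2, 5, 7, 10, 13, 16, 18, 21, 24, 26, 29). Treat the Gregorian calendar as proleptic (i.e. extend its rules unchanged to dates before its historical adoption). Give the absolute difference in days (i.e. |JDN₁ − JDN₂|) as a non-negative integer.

JDN of the first date = 2292214.
JDN of the second date = 2287963.
|2287963 − 2292214| = 4251.

4251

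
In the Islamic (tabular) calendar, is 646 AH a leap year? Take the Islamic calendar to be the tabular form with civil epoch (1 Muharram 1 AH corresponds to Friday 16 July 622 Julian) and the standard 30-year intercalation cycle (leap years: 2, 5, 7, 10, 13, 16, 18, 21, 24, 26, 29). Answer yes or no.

Year 646 AH is year 16 of its 30-year cycle; leap positions are 2, 5, 7, 10, 13, 16, 18, 21, 24, 26, 29, so it is a leap year (355 days).

yes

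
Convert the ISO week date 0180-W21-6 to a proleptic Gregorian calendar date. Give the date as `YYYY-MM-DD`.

0180-05-27

ISO week 1 of 180 is the week containing the first Thursday of 180.
Week 21, day 6 (Saturday) lands on 0180-05-27.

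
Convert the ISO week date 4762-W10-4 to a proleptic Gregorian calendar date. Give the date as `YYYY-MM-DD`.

ISO week 1 of 4762 is the week containing the first Thursday of 4762.
Week 10, day 4 (Thursday) lands on 4762-03-08.

4762-03-08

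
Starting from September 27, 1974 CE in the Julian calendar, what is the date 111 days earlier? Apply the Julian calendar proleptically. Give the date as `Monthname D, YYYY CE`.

Counting 111 days back from JDN 2442331 reaches JDN 2442220, which is June 8, 1974 CE.

June 8, 1974 CE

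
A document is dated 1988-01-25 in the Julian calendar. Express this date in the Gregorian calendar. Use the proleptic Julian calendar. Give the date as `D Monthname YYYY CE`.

7 February 1988 CE

At this point the Julian calendar is 13 days behind the Gregorian.
25 January 1988 Julian + 13 days → 7 February 1988 Gregorian.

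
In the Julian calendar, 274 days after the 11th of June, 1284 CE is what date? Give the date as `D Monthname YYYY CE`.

JDN of the 11th of June, 1284 CE = 2190201.
2190201 + 274 = 2190475.
JDN 2190475 in the Julian calendar is 12 March 1285 CE.

12 March 1285 CE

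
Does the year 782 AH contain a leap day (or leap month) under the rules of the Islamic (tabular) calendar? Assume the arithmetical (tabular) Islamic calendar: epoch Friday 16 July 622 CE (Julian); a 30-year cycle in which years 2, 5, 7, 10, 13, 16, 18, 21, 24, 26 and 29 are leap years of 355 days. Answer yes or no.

Year 782 AH is year 2 of its 30-year cycle; leap positions are 2, 5, 7, 10, 13, 16, 18, 21, 24, 26, 29, so it is a leap year (355 days).

yes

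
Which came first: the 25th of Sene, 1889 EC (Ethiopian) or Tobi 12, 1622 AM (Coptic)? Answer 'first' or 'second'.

first

Converting both to JDN: 2414107 vs 2417231; the smaller is the first.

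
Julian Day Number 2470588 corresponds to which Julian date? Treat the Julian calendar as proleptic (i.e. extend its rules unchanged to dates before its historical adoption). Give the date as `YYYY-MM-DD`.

The Gregorian equivalent of JDN 2470588 is 20 February 2052.
In the Julian calendar that day is 2052-02-07.

2052-02-07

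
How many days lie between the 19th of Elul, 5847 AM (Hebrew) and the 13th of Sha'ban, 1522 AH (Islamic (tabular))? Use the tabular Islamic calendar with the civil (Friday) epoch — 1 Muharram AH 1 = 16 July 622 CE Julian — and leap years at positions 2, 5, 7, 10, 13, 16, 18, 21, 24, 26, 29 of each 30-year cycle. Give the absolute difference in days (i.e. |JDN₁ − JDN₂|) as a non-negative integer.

JDN of the first date = 2483580.
JDN of the second date = 2487651.
|2487651 − 2483580| = 4071.

4071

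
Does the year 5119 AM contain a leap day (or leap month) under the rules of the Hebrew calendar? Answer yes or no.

Hebrew year 5119 is year 8 of its 19-year Metonic cycle; leap years are at positions 3, 6, 8, 11, 14, 17, 19, so it is a leap year (13 months).

yes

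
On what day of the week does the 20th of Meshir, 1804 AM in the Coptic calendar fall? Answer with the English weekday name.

Saturday

This is JDN 2483745 (28 February 2088 Gregorian).
Since JDN mod 7 = 5 (0 = Monday), the day is Saturday.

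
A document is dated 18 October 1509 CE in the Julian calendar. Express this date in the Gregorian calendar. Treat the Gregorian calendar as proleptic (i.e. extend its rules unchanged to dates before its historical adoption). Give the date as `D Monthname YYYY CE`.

28 October 1509 CE

The Julian–Gregorian offset here is 10 days (Julian trailing).
18 October 1509 Julian + 10 days → 28 October 1509 Gregorian.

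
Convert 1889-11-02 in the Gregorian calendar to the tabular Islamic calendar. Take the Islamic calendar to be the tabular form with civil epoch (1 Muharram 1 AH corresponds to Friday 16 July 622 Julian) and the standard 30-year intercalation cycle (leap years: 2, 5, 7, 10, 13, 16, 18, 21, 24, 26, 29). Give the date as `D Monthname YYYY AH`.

Julian Day Number of the source date = 2411309.
Converting JDN 2411309 to the tabular Islamic calendar gives 8 Rabi' al-Awwal 1307 AH.

8 Rabi' al-Awwal 1307 AH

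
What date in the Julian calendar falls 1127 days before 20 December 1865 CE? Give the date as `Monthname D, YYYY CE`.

Counting 1127 days back from JDN 2402603 reaches JDN 2401476, which is November 19, 1862 CE.

November 19, 1862 CE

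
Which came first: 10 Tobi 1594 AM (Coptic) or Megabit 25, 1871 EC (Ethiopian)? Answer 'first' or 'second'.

first

Converting both to JDN: 2407002 vs 2407442; the smaller is the first.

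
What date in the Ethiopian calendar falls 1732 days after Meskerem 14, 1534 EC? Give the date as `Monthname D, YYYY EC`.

Sene 15, 1538 EC

JDN of Meskerem 14, 1534 EC = 2284162.
2284162 + 1732 = 2285894.
JDN 2285894 in the Ethiopian calendar is Sene 15, 1538 EC.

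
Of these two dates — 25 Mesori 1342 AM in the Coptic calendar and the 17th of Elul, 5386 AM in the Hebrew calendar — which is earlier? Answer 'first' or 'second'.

First date → JDN 2315184; second date → JDN 2315195.
JDN 2315184 < JDN 2315195, so the first date is earlier.

first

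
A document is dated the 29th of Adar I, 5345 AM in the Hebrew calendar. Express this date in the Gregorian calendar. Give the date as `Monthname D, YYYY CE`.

Julian Day Number of the source date = 2300028.
Converting JDN 2300028 to the Gregorian calendar gives 28 February 1585 CE.

February 28, 1585 CE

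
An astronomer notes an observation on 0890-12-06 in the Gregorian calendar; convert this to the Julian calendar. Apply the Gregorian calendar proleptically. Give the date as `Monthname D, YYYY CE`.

At this point the Julian calendar is 4 days behind the Gregorian.
6 December 890 Gregorian − 4 days → 2 December 890 Julian.

December 2, 890 CE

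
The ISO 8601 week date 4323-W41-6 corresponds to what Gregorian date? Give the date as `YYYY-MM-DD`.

ISO week 1 of 4323 is the week containing the first Thursday of 4323.
Week 41, day 6 (Saturday) lands on 4323-10-13.

4323-10-13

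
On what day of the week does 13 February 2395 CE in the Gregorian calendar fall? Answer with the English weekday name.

Monday

2595859 ≡ 0 (mod 7); counting from Monday = 0 gives Monday.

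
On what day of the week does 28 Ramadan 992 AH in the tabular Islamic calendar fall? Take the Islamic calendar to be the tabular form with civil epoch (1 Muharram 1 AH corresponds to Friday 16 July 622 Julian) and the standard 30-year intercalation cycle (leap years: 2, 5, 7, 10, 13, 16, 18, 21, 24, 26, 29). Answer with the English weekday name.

Wednesday

This is JDN 2299880 (3 October 1584 Gregorian).
2299880 ≡ 2 (mod 7); counting from Monday = 0 gives Wednesday.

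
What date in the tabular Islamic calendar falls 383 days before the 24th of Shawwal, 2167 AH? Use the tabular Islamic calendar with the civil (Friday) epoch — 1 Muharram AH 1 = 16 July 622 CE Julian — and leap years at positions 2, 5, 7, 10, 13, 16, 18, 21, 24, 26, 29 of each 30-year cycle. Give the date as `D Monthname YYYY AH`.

25 Ramadan 2166 AH

The starting date is JDN 2716287; 2716287 − 383 = 2715904.
JDN 2715904 corresponds to 25 Ramadan 2166 AH.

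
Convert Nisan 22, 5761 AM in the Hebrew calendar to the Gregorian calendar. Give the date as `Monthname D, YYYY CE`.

Julian Day Number of the source date = 2452015.
Converting JDN 2452015 to the Gregorian calendar gives 15 April 2001 CE.

April 15, 2001 CE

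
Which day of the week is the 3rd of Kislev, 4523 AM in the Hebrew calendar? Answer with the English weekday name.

Tuesday

In the proleptic Gregorian calendar this is 27 November 762 (JDN 1999705).
Since JDN mod 7 = 1 (0 = Monday), the day is Tuesday.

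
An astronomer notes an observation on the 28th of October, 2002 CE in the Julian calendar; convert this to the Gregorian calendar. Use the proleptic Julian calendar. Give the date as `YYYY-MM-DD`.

The Julian–Gregorian offset here is 13 days (Julian trailing).
28 October 2002 Julian + 13 days → 10 November 2002 Gregorian.

2002-11-10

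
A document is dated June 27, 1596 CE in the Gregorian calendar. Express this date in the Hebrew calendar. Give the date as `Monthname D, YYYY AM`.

Julian Day Number of the source date = 2304165.
Converting JDN 2304165 to the Hebrew calendar gives 1 Tammuz 5356 AM.

Tammuz 1, 5356 AM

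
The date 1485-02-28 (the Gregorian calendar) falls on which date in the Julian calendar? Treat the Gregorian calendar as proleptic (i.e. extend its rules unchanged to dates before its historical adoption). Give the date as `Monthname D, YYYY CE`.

At this point the Julian calendar is 9 days behind the Gregorian.
28 February 1485 Gregorian − 9 days → 19 February 1485 Julian.

February 19, 1485 CE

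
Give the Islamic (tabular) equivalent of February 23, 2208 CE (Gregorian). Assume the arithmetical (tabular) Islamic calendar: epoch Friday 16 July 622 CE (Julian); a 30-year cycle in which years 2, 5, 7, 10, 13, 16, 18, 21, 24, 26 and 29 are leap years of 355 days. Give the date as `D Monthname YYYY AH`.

Both dates share Julian Day Number 2527568; in the tabular Islamic calendar that is 5 Rabi' al-Thani 1635 AH.

5 Rabi' al-Thani 1635 AH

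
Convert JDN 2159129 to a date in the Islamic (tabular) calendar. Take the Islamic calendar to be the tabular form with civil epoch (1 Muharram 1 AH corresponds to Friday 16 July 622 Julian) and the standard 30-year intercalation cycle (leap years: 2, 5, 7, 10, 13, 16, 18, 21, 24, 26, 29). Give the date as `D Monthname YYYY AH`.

19 Rajab 595 AH

The proleptic Gregorian equivalent of JDN 2159129 is 24 May 1199.
In the tabular Islamic calendar that day is 19 Rajab 595 AH.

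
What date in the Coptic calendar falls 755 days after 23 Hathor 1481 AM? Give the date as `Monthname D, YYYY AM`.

JDN of 23 Hathor 1481 AM = 2365682.
2365682 + 755 = 2366437.
JDN 2366437 in the Coptic calendar is Koiak 18, 1483 AM.

Koiak 18, 1483 AM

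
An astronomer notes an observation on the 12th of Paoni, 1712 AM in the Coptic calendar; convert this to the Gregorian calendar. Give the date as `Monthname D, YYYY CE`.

Both dates share Julian Day Number 2450254; in the Gregorian calendar that is 19 June 1996 CE.

June 19, 1996 CE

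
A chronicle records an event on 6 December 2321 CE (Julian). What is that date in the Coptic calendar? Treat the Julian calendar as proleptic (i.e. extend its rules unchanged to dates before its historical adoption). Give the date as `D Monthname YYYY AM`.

10 Koiak 2038 AM

Julian Day Number of the source date = 2569143.
Converting JDN 2569143 to the Coptic calendar gives 10 Koiak 2038 AM.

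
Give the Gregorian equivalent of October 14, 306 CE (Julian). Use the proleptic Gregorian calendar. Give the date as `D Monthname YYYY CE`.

15 October 306 CE

The Julian–Gregorian offset here is 1 day (Julian trailing).
14 October 306 Julian + 1 day → 15 October 306 Gregorian.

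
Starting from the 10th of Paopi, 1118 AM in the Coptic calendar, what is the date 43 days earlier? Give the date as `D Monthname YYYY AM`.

2 Pi Kogi Enavot 1117 AM

The starting date is JDN 2233053; 2233053 − 43 = 2233010.
JDN 2233010 corresponds to 2 Pi Kogi Enavot 1117 AM.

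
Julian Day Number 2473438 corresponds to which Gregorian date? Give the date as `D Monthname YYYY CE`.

Counting from JDN 2299161 = 15 Oct 1582 gives an offset of 174277 days.

10 December 2059 CE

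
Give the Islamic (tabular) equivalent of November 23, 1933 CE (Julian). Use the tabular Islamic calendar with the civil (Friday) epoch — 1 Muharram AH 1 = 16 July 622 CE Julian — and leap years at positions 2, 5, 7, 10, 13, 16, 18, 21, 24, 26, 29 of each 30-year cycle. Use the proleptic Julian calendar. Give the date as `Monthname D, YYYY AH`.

Both dates share Julian Day Number 2427413; in the tabular Islamic calendar that is 18 Sha'ban 1352 AH.

Sha'ban 18, 1352 AH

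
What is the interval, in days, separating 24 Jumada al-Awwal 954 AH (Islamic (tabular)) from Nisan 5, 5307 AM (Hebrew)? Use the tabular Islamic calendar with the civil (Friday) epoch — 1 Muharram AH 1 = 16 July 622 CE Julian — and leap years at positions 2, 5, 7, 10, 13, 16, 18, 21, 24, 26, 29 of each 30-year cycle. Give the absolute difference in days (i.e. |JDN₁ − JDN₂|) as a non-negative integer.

108

JDN of the first date = 2286292.
JDN of the second date = 2286184.
|2286184 − 2286292| = 108.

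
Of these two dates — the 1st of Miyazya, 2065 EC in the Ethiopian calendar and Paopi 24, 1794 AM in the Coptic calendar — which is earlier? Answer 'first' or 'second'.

The two dates have Julian Day Numbers 2478307 and 2479976 respectively.
Since 2478307 < 2479976, the first date comes first.

first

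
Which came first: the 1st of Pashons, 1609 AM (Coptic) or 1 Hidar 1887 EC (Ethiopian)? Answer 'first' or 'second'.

first

First date → JDN 2412592; second date → JDN 2413142.
JDN 2412592 < JDN 2413142, so the first date is earlier.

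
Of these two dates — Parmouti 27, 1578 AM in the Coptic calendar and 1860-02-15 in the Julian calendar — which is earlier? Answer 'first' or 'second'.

The two dates have Julian Day Numbers 2401265 and 2400468 respectively.
Since 2400468 < 2401265, the second date comes first.

second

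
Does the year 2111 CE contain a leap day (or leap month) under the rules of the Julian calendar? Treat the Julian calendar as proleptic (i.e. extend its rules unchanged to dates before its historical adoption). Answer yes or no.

no

2111 mod 4 = 3, so it is a common year in the Julian calendar.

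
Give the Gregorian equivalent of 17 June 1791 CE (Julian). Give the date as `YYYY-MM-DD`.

1791-06-28

At this point the Julian calendar is 11 days behind the Gregorian.
17 June 1791 Julian + 11 days → 28 June 1791 Gregorian.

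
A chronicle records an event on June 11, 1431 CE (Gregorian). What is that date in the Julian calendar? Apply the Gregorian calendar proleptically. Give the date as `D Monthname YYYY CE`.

2 June 1431 CE

At this point the Julian calendar is 9 days behind the Gregorian.
11 June 1431 Gregorian − 9 days → 2 June 1431 Julian.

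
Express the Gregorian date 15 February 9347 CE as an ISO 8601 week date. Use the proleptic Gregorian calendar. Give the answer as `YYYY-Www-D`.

9347-W07-3

The weekday is Wednesday (ISO weekday 3).
That Wednesday belongs to ISO week 7 of ISO year 9347.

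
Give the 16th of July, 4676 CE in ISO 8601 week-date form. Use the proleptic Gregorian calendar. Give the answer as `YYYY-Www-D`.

4676-W28-7

The weekday is Sunday (ISO weekday 7).
That Sunday belongs to ISO week 28 of ISO year 4676.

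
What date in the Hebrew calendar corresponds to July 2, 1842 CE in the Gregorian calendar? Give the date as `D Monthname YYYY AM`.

24 Tammuz 5602 AM

Both dates share Julian Day Number 2394019; in the Hebrew calendar that is 24 Tammuz 5602 AM.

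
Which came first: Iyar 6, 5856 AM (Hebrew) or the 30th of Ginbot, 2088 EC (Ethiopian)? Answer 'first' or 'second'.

The two dates have Julian Day Numbers 2486727 and 2486767 respectively.
Since 2486727 < 2486767, the first date comes first.

first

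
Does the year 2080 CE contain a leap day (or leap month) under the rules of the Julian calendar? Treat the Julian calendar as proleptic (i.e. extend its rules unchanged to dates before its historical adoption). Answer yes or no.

yes

2080 mod 4 = 0, so it is a leap year in the Julian calendar.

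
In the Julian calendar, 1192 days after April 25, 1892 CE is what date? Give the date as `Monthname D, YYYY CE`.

July 31, 1895 CE

The starting date is JDN 2412226; 2412226 + 1192 = 2413418.
JDN 2413418 corresponds to July 31, 1895 CE.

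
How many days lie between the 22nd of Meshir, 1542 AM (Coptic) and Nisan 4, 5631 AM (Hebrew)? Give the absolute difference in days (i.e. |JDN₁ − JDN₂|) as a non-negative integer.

16462

First date → JDN 2388051; second date → JDN 2404513.
The interval is |2388051 − 2404513| = 16462 days.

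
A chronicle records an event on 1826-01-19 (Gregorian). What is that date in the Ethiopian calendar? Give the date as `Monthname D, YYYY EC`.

Tir 12, 1818 EC

Both dates share Julian Day Number 2388011; in the Ethiopian calendar that is 12 Tir 1818 EC.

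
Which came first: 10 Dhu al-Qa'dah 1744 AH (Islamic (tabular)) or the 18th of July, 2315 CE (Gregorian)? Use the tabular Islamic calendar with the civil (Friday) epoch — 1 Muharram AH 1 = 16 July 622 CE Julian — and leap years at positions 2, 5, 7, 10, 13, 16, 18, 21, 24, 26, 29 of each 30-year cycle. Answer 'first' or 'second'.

first

The two dates have Julian Day Numbers 2566405 and 2566794 respectively.
Since 2566405 < 2566794, the first date comes first.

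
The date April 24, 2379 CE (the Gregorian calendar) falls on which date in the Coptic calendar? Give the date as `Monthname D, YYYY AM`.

Parmouti 13, 2095 AM

Both dates share Julian Day Number 2590085; in the Coptic calendar that is 13 Parmouti 2095 AM.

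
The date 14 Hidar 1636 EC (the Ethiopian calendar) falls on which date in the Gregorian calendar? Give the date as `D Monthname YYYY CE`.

Julian Day Number of the source date = 2321478.
Converting JDN 2321478 to the Gregorian calendar gives 21 November 1643 CE.

21 November 1643 CE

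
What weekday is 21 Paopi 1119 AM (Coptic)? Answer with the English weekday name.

Equivalently 27 October 1402 Gregorian, JDN 2233429.
JDN 2233429 mod 7 = 2, and JDN 0 was a Monday, so this is a Wednesday.

Wednesday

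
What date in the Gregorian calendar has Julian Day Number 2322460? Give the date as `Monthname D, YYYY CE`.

July 30, 1646 CE

Counting from JDN 2299161 = 15 Oct 1582 gives an offset of 23299 days.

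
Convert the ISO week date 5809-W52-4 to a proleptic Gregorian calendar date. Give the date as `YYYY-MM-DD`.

ISO week 1 of 5809 is the week containing the first Thursday of 5809.
Week 52, day 4 (Thursday) lands on 5809-12-28.

5809-12-28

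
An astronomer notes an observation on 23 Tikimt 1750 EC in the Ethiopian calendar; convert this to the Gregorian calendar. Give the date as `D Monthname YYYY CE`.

31 October 1757 CE

Both dates share Julian Day Number 2363095; in the Gregorian calendar that is 31 October 1757 CE.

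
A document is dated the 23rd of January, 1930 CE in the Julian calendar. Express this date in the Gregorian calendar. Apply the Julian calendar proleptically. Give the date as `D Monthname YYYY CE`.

5 February 1930 CE

At this point the Julian calendar is 13 days behind the Gregorian.
23 January 1930 Julian + 13 days → 5 February 1930 Gregorian.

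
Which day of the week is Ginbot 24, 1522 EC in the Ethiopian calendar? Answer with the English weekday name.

This is JDN 2280029 (29 May 1530 Gregorian).
Since JDN mod 7 = 3 (0 = Monday), the day is Thursday.

Thursday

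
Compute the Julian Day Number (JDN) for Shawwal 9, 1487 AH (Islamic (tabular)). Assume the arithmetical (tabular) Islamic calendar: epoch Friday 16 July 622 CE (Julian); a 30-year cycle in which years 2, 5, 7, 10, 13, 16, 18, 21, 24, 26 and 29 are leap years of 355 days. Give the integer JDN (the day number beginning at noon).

2475303

In the Gregorian calendar the same day is 17 January 2065.
JDN 2451545 is 1 January 2000 CE (Gregorian); the target day is +23758 days from there, so JDN = 2475303.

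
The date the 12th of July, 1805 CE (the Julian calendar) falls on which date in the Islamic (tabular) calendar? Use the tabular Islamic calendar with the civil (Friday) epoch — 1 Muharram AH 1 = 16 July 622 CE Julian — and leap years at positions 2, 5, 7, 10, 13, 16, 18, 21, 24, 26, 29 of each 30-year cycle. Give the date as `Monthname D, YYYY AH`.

The source date corresponds to 24 July 1805 in the Gregorian calendar (JDN 2380527).
That day falls on 26 Rabi' al-Thani 1220 AH in the tabular Islamic calendar.

Rabi' al-Thani 26, 1220 AH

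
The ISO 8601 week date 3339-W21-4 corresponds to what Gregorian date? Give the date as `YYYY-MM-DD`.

3339-05-21

ISO week 1 of 3339 is the week containing the first Thursday of 3339.
Week 21, day 4 (Thursday) lands on 3339-05-21.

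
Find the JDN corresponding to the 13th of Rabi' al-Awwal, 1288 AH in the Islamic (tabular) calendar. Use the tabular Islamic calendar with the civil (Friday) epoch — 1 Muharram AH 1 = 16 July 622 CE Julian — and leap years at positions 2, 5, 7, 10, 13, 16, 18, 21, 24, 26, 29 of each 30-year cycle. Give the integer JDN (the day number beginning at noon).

In the Gregorian calendar the same day is 2 June 1871.
JDN 2451545 is 1 January 2000 CE (Gregorian); the target day is −46964 days from there, so JDN = 2404581.

2404581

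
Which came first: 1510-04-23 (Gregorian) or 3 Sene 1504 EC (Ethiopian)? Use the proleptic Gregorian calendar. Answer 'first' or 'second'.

first

Converting both to JDN: 2272688 vs 2273464; the smaller is the first.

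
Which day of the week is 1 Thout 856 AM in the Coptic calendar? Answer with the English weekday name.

Wednesday

Equivalently 6 September 1139 Gregorian, JDN 2137319.
Since JDN mod 7 = 2 (0 = Monday), the day is Wednesday.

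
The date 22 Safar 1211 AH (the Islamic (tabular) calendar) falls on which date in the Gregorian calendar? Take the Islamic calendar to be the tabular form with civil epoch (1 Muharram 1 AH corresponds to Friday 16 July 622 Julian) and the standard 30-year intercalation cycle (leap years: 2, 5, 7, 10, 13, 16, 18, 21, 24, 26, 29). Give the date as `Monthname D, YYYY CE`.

Both dates share Julian Day Number 2377275; in the Gregorian calendar that is 27 August 1796 CE.

August 27, 1796 CE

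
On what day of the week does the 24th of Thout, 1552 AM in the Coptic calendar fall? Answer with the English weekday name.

Sunday

In the Gregorian calendar this is 4 October 1835 (JDN 2391556).
2391556 ≡ 6 (mod 7); counting from Monday = 0 gives Sunday.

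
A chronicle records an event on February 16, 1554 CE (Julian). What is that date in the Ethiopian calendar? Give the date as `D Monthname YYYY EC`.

22 Yekatit 1546 EC

Both dates share Julian Day Number 2288703; in the Ethiopian calendar that is 22 Yekatit 1546 EC.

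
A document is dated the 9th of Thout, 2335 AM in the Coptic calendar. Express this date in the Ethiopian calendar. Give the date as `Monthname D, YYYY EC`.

The source date corresponds to 24 September 2618 in the Gregorian calendar (JDN 2677531).
That day falls on 9 Meskerem 2611 EC in the Ethiopian calendar.

Meskerem 9, 2611 EC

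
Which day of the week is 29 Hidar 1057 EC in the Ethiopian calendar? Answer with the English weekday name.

This is JDN 2110013 (1 December 1064 Gregorian).
JDN 2110013 mod 7 = 3, and JDN 0 was a Monday, so this is a Thursday.

Thursday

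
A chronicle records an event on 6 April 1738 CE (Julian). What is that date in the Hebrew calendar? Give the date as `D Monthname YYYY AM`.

27 Nisan 5498 AM

Both dates share Julian Day Number 2355958; in the Hebrew calendar that is 27 Nisan 5498 AM.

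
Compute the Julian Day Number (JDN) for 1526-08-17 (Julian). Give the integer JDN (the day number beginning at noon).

Equivalently 27 August 1526 (proleptic Gregorian).
JDN 2299161 is 15 October 1582 CE (Gregorian); the target day is −20503 days from there, so JDN = 2278658.

2278658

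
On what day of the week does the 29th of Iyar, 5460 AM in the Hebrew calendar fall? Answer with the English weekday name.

This is JDN 2342110 (18 May 1700 Gregorian).
JDN 2342110 mod 7 = 1, and JDN 0 was a Monday, so this is a Tuesday.

Tuesday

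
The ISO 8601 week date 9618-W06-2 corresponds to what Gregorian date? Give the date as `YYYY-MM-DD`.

ISO week 1 of 9618 is the week containing the first Thursday of 9618.
Week 6, day 2 (Tuesday) lands on 9618-02-06.

9618-02-06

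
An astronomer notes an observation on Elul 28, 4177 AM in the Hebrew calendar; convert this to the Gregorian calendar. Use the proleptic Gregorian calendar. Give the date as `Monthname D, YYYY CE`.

Both dates share Julian Day Number 1873607; in the Gregorian calendar that is 29 August 417 CE.

August 29, 417 CE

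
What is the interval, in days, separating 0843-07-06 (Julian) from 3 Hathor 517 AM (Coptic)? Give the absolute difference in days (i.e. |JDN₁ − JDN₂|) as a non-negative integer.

15589

JDN of the first date = 2029150.
JDN of the second date = 2013561.
|2013561 − 2029150| = 15589.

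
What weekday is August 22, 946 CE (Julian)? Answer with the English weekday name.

Equivalently 27 August 946 Gregorian, JDN 2066818.
Since JDN mod 7 = 5 (0 = Monday), the day is Saturday.

Saturday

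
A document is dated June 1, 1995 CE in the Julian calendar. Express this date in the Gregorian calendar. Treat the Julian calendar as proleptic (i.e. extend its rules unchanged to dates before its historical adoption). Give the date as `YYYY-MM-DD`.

At this point the Julian calendar is 13 days behind the Gregorian.
1 June 1995 Julian + 13 days → 14 June 1995 Gregorian.

1995-06-14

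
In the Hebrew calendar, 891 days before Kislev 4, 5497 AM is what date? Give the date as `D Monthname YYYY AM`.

Counting 891 days back from JDN 2355433 reaches JDN 2354542, which is 29 Iyar 5494 AM.

29 Iyar 5494 AM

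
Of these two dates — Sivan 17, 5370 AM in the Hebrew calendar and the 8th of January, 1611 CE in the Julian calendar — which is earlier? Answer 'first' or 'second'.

The two dates have Julian Day Numbers 2309259 and 2309483 respectively.
Since 2309259 < 2309483, the first date comes first.

first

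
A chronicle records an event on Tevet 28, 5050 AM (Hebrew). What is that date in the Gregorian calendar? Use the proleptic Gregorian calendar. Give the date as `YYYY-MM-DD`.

1290-01-19

Julian Day Number of the source date = 2192242.
Converting JDN 2192242 to the Gregorian calendar gives 19 January 1290 CE.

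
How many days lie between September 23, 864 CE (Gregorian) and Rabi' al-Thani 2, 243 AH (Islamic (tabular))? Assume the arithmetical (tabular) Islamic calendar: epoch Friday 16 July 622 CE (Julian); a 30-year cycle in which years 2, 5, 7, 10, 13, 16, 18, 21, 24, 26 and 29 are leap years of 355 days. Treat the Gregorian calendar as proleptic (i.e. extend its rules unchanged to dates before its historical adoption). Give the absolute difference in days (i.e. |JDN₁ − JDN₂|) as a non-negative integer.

JDN of the first date = 2036896.
JDN of the second date = 2034287.
|2034287 − 2036896| = 2609.

2609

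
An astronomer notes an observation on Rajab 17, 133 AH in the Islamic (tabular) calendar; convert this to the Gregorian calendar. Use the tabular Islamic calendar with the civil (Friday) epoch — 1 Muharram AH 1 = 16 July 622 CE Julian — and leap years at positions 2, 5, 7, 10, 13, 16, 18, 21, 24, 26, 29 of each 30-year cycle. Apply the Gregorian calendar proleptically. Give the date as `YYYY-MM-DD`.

0751-02-22

Both dates share Julian Day Number 1995409; in the Gregorian calendar that is 22 February 751 CE.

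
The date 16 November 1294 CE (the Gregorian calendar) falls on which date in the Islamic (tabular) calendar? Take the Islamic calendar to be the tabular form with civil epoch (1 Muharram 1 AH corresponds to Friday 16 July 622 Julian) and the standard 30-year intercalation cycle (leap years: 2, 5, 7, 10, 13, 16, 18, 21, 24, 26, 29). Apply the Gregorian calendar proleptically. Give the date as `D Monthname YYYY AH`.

Both dates share Julian Day Number 2194004; in the tabular Islamic calendar that is 18 Dhu al-Hijjah 693 AH.

18 Dhu al-Hijjah 693 AH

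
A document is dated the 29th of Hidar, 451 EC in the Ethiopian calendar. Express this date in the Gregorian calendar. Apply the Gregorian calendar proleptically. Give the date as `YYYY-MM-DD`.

Both dates share Julian Day Number 1888671; in the Gregorian calendar that is 26 November 458 CE.

0458-11-26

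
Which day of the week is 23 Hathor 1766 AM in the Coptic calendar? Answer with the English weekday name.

Equivalently 2 December 2049 Gregorian, JDN 2469778.
Since JDN mod 7 = 3 (0 = Monday), the day is Thursday.

Thursday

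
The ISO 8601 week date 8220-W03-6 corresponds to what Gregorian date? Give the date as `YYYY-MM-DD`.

ISO week 1 of 8220 is the week containing the first Thursday of 8220.
Week 3, day 6 (Saturday) lands on 8220-01-22.

8220-01-22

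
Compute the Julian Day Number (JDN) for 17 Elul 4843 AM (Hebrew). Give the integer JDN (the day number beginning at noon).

2116869

In the proleptic Gregorian calendar the same day is 9 September 1083.
JDN 2299161 is 15 October 1582 CE (Gregorian); the target day is −182292 days from there, so JDN = 2116869.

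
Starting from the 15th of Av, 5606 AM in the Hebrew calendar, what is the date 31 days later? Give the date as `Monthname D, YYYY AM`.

JDN of the 15th of Av, 5606 AM = 2395516.
2395516 + 31 = 2395547.
JDN 2395547 in the Hebrew calendar is Elul 16, 5606 AM.

Elul 16, 5606 AM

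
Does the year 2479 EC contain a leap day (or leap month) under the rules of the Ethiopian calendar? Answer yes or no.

yes

2479 mod 4 = 3; in the Ethiopian calendar a year is leap when year mod 4 = 3, so it is a leap year.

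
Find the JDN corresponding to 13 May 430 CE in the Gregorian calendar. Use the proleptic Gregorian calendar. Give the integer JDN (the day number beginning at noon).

JDN 2299161 is 15 October 1582 CE (Gregorian); the target day is −420914 days from there, so JDN = 1878247.

1878247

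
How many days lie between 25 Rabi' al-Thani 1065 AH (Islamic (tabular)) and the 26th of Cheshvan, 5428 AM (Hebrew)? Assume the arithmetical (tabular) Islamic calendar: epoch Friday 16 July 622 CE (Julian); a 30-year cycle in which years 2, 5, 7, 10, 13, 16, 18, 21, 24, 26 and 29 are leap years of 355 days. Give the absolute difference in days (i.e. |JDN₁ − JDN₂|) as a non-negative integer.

4637

First date → JDN 2325599; second date → JDN 2330236.
The interval is |2325599 − 2330236| = 4637 days.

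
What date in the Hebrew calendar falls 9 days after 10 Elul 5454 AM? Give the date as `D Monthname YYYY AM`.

19 Elul 5454 AM

Counting 9 days forward from JDN 2340024 reaches JDN 2340033, which is 19 Elul 5454 AM.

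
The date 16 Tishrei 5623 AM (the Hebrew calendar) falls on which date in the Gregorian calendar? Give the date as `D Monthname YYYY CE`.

10 October 1862 CE

Julian Day Number of the source date = 2401424.
Converting JDN 2401424 to the Gregorian calendar gives 10 October 1862 CE.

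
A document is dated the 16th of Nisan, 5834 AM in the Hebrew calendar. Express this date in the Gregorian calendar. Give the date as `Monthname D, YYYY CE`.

April 13, 2074 CE

Julian Day Number of the source date = 2478676.
Converting JDN 2478676 to the Gregorian calendar gives 13 April 2074 CE.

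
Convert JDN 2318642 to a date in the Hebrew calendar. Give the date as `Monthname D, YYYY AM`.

JDN 2318642 is 15 February 1636 in the Gregorian calendar.
In the Hebrew calendar that day is Adar I 9, 5396 AM.

Adar I 9, 5396 AM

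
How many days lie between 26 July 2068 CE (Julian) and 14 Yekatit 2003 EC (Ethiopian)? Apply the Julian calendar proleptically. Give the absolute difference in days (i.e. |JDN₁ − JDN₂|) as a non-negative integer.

20988

JDN of the first date = 2476602.
JDN of the second date = 2455614.
|2455614 − 2476602| = 20988.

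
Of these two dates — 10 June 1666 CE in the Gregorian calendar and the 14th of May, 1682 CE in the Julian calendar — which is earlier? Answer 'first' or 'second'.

first

Converting both to JDN: 2329715 vs 2335542; the smaller is the first.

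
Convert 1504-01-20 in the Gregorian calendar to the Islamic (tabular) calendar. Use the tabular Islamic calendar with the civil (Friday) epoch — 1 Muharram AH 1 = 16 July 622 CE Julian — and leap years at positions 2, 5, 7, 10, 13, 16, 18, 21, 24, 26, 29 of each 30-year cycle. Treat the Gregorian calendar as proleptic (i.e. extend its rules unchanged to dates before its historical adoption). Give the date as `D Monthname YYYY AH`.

22 Rajab 909 AH

Julian Day Number of the source date = 2270403.
Converting JDN 2270403 to the tabular Islamic calendar gives 22 Rajab 909 AH.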